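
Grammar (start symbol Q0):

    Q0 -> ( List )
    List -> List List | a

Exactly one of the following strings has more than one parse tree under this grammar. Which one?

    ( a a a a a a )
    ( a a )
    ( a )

( a a a a a a ): 42 trees
( a a ): 1 tree
( a ): 1 tree

( a a a a a a )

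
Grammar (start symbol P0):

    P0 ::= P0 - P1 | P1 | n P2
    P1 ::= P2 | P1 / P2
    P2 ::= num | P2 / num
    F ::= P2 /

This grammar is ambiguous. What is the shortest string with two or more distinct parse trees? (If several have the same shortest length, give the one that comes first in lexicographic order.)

length 1: no string has ≥2 trees
length 2: no string has ≥2 trees
length 3: num / num has 2 parse trees

Two derivations of num / num:
  P0 ⇒ P1 ⇒ P2 ⇒ P2 / num ⇒ num / num
  P0 ⇒ P1 ⇒ P1 / P2 ⇒ P2 / P2 ⇒ num / P2 ⇒ num / num

num / num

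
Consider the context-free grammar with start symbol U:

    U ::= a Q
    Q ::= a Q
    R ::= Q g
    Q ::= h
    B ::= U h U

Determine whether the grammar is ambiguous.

Unambiguous

(R, B are unreachable from U, so their rules don't affect L(U).) Each reachable nonterminal has at most one production per leading terminal, and all productions are right-linear; the derivation is determined token-by-token.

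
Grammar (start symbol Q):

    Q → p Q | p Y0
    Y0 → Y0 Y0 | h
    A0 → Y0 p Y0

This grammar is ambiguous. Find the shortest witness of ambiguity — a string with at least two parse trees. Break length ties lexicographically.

length 2: no string has ≥2 trees
length 3: no string has ≥2 trees
length 4: p h h h has 2 parse trees

Two derivations of p h h h:
  Q ⇒ p Y0 ⇒ p Y0 Y0 ⇒ p Y0 Y0 Y0 ⇒ p h Y0 Y0 ⇒ p h h Y0 ⇒ p h h h
  Q ⇒ p Y0 ⇒ p Y0 Y0 ⇒ p h Y0 ⇒ p h Y0 Y0 ⇒ p h h Y0 ⇒ p h h h

p h h h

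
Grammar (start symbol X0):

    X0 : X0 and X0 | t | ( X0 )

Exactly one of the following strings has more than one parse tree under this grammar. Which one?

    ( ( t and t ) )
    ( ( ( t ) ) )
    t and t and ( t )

( ( t and t ) ): 1 tree
( ( ( t ) ) ): 1 tree
t and t and ( t ): 2 trees

t and t and ( t )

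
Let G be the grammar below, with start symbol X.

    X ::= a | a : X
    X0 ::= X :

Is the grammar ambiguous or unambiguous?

Only X is reachable from X; ignoring the rest: Right-recursive list with a separator: after each atom, whether the separator follows determines the rule. One parse per string.

Unambiguous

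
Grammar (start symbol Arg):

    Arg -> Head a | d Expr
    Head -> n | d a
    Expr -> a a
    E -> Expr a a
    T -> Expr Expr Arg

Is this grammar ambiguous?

Ambiguous

Witness: d a a

Derivation 1: Arg ⇒ Head a ⇒ d a a
Derivation 2: Arg ⇒ d Expr ⇒ d a a

Two distinct leftmost derivations for the same string.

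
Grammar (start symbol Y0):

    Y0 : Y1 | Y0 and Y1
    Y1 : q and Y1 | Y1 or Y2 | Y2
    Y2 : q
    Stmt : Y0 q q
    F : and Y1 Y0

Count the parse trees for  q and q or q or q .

4

Parse trees for q and q or q or q:
  [Y0 [Y1 q and [Y1 [Y1 [Y1 [Y2 q]] or [Y2 q]] or [Y2 q]]]]
  [Y0 [Y1 [Y1 q and [Y1 [Y1 [Y2 q]] or [Y2 q]]] or [Y2 q]]]
  [Y0 [Y1 [Y1 [Y1 q and [Y1 [Y2 q]]] or [Y2 q]] or [Y2 q]]]
  [Y0 [Y0 [Y1 [Y2 q]]] and [Y1 [Y1 [Y1 [Y2 q]] or [Y2 q]] or [Y2 q]]]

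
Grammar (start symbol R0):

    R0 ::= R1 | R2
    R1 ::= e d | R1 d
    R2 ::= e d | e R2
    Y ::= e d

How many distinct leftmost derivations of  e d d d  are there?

1

Parse trees for e d d d:
  [R0 [R1 [R1 [R1 e d] d] d]]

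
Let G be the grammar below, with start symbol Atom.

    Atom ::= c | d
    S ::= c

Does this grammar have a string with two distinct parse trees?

Only Atom is reachable from Atom; ignoring the rest: The reachable rules are right-linear with at most one rule per (nonterminal, next-terminal) pair. Each input token forces the next rule, so parsing is deterministic.

Unambiguous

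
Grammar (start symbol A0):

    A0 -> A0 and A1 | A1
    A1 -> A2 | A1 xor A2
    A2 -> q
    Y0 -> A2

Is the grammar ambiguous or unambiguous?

Only A0, A1, A2 are reachable from A0; ignoring the rest: This is a standard precedence ladder (A0 over A1 over A2), with each level left-recursive on its own operator ('and' at A0, 'xor' at A1). That structure is LR(1), hence unambiguous.

Unambiguous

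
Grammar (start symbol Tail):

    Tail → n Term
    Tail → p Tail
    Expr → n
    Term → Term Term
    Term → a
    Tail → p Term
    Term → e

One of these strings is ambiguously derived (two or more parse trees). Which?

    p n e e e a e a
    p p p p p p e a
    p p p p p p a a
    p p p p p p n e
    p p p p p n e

p n e e e a e a

p n e e e a e a: 42 trees
p p p p p p e a: 1 tree
p p p p p p a a: 1 tree
p p p p p p n e: 1 tree
p p p p p n e: 1 tree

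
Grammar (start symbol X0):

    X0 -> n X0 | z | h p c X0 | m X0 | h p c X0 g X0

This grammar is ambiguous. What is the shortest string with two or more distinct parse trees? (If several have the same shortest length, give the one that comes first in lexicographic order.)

length 1: no string has ≥2 trees
length 2: no string has ≥2 trees
length 3: no string has ≥2 trees
length 4: no string has ≥2 trees
length 5: no string has ≥2 trees
length 6: no string has ≥2 trees
length 7: no string has ≥2 trees
length 8: no string has ≥2 trees
length 9: h p c h p c z g z has 2 parse trees

Two derivations of h p c h p c z g z:
  X0 ⇒ h p c X0 ⇒ h p c h p c X0 g X0 ⇒ h p c h p c z g X0 ⇒ h p c h p c z g z
  X0 ⇒ h p c X0 g X0 ⇒ h p c h p c X0 g X0 ⇒ h p c h p c z g X0 ⇒ h p c h p c z g z

h p c h p c z g z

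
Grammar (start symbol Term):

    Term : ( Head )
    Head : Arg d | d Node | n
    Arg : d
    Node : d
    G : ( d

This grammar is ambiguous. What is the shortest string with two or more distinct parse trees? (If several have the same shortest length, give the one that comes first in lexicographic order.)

( d d )

length 3: no string has ≥2 trees
length 4: ( d d ) has 2 parse trees

Two derivations of ( d d ):
  Term ⇒ ( Head ) ⇒ ( Arg d ) ⇒ ( d d )
  Term ⇒ ( Head ) ⇒ ( d Node ) ⇒ ( d d )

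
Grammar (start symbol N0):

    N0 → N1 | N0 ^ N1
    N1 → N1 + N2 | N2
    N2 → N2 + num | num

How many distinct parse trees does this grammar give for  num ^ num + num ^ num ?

Parse trees for num ^ num + num ^ num:
  [N0 [N0 [N0 [N1 [N2 num]]] ^ [N1 [N1 [N2 num]] + [N2 num]]] ^ [N1 [N2 num]]]
  [N0 [N0 [N0 [N1 [N2 num]]] ^ [N1 [N2 [N2 num] + num]]] ^ [N1 [N2 num]]]

2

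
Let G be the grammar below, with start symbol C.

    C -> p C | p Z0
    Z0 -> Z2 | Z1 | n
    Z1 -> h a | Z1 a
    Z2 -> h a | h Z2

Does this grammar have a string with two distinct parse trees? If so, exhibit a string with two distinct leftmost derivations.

Ambiguous

Witness: p h a

Derivation 1: C ⇒ p Z0 ⇒ p Z2 ⇒ p h a
Derivation 2: C ⇒ p Z0 ⇒ p Z1 ⇒ p h a

Two distinct leftmost derivations for the same string.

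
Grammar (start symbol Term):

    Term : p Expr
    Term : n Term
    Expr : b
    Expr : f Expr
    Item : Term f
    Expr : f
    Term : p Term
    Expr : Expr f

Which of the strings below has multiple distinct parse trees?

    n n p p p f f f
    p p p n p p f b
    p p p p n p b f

n n p p p f f f: 4 trees
p p p n p p f b: 1 tree
p p p p n p b f: 1 tree

n n p p p f f f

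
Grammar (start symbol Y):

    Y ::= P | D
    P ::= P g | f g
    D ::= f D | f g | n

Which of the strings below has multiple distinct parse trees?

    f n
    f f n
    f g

f n: 1 tree
f f n: 1 tree
f g: 2 trees

f g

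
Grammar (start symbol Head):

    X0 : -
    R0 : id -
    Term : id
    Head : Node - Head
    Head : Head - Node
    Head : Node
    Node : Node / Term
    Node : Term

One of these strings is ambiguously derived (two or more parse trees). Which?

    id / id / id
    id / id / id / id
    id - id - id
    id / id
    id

id - id - id

id / id / id: 1 tree
id / id / id / id: 1 tree
id - id - id: 4 trees
id / id: 1 tree
id: 1 tree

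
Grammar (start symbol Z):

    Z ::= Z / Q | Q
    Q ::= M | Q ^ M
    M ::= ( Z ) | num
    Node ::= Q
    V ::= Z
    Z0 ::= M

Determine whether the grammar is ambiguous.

Unambiguous

Only Z, Q, M are reachable from Z; ignoring the rest: The grammar is stratified — Z handles '/' (left-recursive), Q handles '^', M atoms. Each operator has a fixed associativity and precedence level, so every string has one parse.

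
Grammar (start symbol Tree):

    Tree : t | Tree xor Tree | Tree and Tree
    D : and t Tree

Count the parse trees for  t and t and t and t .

5

Parse trees for t and t and t and t:
  [Tree [Tree t] and [Tree [Tree t] and [Tree [Tree t] and [Tree t]]]]
  [Tree [Tree t] and [Tree [Tree [Tree t] and [Tree t]] and [Tree t]]]
  [Tree [Tree [Tree t] and [Tree t]] and [Tree [Tree t] and [Tree t]]]
  [Tree [Tree [Tree t] and [Tree [Tree t] and [Tree t]]] and [Tree t]]
  [Tree [Tree [Tree [Tree t] and [Tree t]] and [Tree t]] and [Tree t]]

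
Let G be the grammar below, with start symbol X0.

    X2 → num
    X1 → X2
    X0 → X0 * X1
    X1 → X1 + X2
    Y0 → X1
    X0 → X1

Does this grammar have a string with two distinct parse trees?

Unambiguous

(Y0 is unreachable from X0, so its rules don't affect L(X0).) X0 → X0 * X1 | X1  ;  X1 → X1 + X2 | X2  — a left-associative chain with X2 at the bottom. Each string factors uniquely by precedence.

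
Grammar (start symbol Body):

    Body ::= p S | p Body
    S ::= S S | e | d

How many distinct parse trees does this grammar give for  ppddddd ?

14

Parse trees for ppddddd (showing first 6 of 14):
  [Body p [Body p [S [S d] [S [S d] [S [S d] [S [S d] [S d]]]]]]]
  [Body p [Body p [S [S d] [S [S d] [S [S [S d] [S d]] [S d]]]]]]
  [Body p [Body p [S [S d] [S [S [S d] [S d]] [S [S d] [S d]]]]]]
  [Body p [Body p [S [S d] [S [S [S d] [S [S d] [S d]]] [S d]]]]]
  [Body p [Body p [S [S d] [S [S [S [S d] [S d]] [S d]] [S d]]]]]
  [Body p [Body p [S [S [S d] [S d]] [S [S d] [S [S d] [S d]]]]]]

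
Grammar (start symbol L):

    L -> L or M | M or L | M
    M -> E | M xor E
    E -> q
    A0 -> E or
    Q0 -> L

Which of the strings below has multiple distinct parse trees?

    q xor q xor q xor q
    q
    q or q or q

q xor q xor q xor q: 1 tree
q: 1 tree
q or q or q: 4 trees

q or q or q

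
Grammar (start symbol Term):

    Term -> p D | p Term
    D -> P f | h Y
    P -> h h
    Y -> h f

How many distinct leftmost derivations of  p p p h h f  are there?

2

Parse trees for p p p h h f:
  [Term p [Term p [Term p [D [P h h] f]]]]
  [Term p [Term p [Term p [D h [Y h f]]]]]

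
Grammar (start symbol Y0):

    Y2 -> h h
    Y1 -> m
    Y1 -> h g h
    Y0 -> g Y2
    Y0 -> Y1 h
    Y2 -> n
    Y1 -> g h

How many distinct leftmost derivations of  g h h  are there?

Parse trees for g h h:
  [Y0 g [Y2 h h]]
  [Y0 [Y1 g h] h]

2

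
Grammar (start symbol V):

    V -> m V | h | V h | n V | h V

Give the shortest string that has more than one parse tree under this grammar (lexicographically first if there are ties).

h h

length 1: no string has ≥2 trees
length 2: h h has 2 parse trees

Two derivations of h h:
  V ⇒ V h ⇒ h h
  V ⇒ h V ⇒ h h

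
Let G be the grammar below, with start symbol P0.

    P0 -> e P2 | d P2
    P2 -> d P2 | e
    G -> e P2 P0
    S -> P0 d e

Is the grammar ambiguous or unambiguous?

Only P0, P2 are reachable from P0; ignoring the rest: The reachable rules are right-linear with at most one rule per (nonterminal, next-terminal) pair. Each input token forces the next rule, so parsing is deterministic.

Unambiguous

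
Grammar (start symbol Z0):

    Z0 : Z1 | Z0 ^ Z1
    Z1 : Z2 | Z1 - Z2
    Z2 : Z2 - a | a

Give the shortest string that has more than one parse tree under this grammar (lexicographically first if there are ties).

length 1: no string has ≥2 trees
length 3: a - a has 2 parse trees

Two derivations of a - a:
  Z0 ⇒ Z1 ⇒ Z2 ⇒ Z2 - a ⇒ a - a
  Z0 ⇒ Z1 ⇒ Z1 - Z2 ⇒ Z2 - Z2 ⇒ a - Z2 ⇒ a - a

a - a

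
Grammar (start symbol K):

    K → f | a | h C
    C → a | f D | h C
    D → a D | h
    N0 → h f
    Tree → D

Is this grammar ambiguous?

Unambiguous

(N0, Tree are unreachable from K, so their rules don't affect L(K).) Each reachable nonterminal has at most one production per leading terminal, and all productions are right-linear; the derivation is determined token-by-token.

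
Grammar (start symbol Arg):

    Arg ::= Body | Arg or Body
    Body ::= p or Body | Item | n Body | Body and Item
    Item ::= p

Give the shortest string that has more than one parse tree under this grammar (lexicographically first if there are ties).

p or p

length 1: no string has ≥2 trees
length 2: no string has ≥2 trees
length 3: p or p has 2 parse trees

Two derivations of p or p:
  Arg ⇒ Body ⇒ p or Body ⇒ p or Item ⇒ p or p
  Arg ⇒ Arg or Body ⇒ Body or Body ⇒ Item or Body ⇒ p or Body ⇒ p or Item ⇒ p or p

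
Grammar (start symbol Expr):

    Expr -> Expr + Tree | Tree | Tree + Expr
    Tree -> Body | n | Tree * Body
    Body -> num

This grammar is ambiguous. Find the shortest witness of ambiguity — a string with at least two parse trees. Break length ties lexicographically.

length 1: no string has ≥2 trees
length 3: n + n has 2 parse trees

Two derivations of n + n:
  Expr ⇒ Expr + Tree ⇒ Tree + Tree ⇒ n + Tree ⇒ n + n
  Expr ⇒ Tree + Expr ⇒ n + Expr ⇒ n + Tree ⇒ n + n

n + n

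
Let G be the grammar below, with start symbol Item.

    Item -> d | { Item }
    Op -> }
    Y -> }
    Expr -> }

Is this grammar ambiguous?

Unambiguous

(Op, Y, Expr are unreachable from Item, so their rules don't affect L(Item).) L(Item) is { openⁿ atom closeⁿ : n ≥ 0 }. The bracket depth fixes n, and the derivation is forced at every step.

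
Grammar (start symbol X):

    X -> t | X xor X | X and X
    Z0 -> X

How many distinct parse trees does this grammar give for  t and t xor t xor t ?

Parse trees for t and t xor t xor t:
  [X [X [X t] and [X t]] xor [X [X t] xor [X t]]]
  [X [X [X [X t] and [X t]] xor [X t]] xor [X t]]
  [X [X [X t] and [X [X t] xor [X t]]] xor [X t]]
  [X [X t] and [X [X t] xor [X [X t] xor [X t]]]]
  [X [X t] and [X [X [X t] xor [X t]] xor [X t]]]

5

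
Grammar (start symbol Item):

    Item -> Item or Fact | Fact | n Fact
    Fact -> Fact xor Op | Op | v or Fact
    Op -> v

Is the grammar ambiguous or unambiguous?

Ambiguous

Witness: v or v

Derivation 1: Item ⇒ Item or Fact ⇒ Fact or Fact ⇒ Op or Fact ⇒ v or Fact ⇒ v or Op ⇒ v or v
Derivation 2: Item ⇒ Fact ⇒ v or Fact ⇒ v or Op ⇒ v or v

Two distinct leftmost derivations for the same string.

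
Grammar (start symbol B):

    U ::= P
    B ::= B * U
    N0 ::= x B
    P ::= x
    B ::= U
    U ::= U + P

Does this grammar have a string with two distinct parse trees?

Unambiguous

Only B, U, P are reachable from B; ignoring the rest: The grammar is stratified — B handles '*' (left-recursive), U handles '+', P atoms. Each operator has a fixed associativity and precedence level, so every string has one parse.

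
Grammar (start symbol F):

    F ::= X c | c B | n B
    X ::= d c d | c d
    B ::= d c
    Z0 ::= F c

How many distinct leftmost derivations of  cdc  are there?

2

Parse trees for cdc:
  [F [X c d] c]
  [F c [B d c]]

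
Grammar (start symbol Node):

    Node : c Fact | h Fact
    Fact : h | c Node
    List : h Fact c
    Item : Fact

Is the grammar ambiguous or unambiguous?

Unambiguous

Only Node, Fact are reachable from Node; ignoring the rest: The reachable rules are right-linear with at most one rule per (nonterminal, next-terminal) pair. Each input token forces the next rule, so parsing is deterministic.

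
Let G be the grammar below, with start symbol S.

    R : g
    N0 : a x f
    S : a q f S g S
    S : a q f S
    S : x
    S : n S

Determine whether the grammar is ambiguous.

Ambiguous

Witness: a q f a q f x g x

Derivation 1: S ⇒ a q f S g S ⇒ a q f a q f S g S ⇒ a q f a q f x g S ⇒ a q f a q f x g x
Derivation 2: S ⇒ a q f S ⇒ a q f a q f S g S ⇒ a q f a q f x g S ⇒ a q f a q f x g x

Two distinct leftmost derivations for the same string.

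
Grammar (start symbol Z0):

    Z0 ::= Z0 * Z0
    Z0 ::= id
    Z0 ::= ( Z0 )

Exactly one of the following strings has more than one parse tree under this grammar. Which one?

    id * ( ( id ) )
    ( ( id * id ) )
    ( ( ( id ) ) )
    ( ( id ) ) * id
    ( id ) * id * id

id * ( ( id ) ): 1 tree
( ( id * id ) ): 1 tree
( ( ( id ) ) ): 1 tree
( ( id ) ) * id: 1 tree
( id ) * id * id: 2 trees

( id ) * id * id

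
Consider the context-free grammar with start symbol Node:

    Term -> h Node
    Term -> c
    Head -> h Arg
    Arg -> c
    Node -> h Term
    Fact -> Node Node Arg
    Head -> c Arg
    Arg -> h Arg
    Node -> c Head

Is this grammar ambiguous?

Unambiguous

(Fact is unreachable from Node, so its rules don't affect L(Node).) Each reachable nonterminal has at most one production per leading terminal, and all productions are right-linear; the derivation is determined token-by-token.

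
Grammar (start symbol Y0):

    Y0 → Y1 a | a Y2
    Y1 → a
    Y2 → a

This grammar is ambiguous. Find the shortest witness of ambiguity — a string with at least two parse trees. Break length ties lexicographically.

a a

length 2: a a has 2 parse trees

Two derivations of a a:
  Y0 ⇒ Y1 a ⇒ a a
  Y0 ⇒ a Y2 ⇒ a a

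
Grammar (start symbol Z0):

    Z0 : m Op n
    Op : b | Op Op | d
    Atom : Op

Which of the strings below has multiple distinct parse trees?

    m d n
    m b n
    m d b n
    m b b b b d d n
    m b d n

m d n: 1 tree
m b n: 1 tree
m d b n: 1 tree
m b b b b d d n: 42 trees
m b d n: 1 tree

m b b b b d d n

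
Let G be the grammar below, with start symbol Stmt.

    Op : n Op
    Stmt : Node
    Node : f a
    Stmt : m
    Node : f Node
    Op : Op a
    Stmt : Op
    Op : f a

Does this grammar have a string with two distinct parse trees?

Witness: f a

Derivation 1: Stmt ⇒ Node ⇒ f a
Derivation 2: Stmt ⇒ Op ⇒ f a

Two distinct leftmost derivations for the same string.

Ambiguous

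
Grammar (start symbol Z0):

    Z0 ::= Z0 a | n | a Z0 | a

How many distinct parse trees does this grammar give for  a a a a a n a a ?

21

Parse trees for a a a a a n a a (showing first 6 of 21):
  [Z0 [Z0 [Z0 a [Z0 a [Z0 a [Z0 a [Z0 a [Z0 n]]]]]] a] a]
  [Z0 [Z0 a [Z0 [Z0 a [Z0 a [Z0 a [Z0 a [Z0 n]]]]] a]] a]
  [Z0 [Z0 a [Z0 a [Z0 [Z0 a [Z0 a [Z0 a [Z0 n]]]] a]]] a]
  [Z0 [Z0 a [Z0 a [Z0 a [Z0 [Z0 a [Z0 a [Z0 n]]] a]]]] a]
  [Z0 [Z0 a [Z0 a [Z0 a [Z0 a [Z0 [Z0 a [Z0 n]] a]]]]] a]
  [Z0 [Z0 a [Z0 a [Z0 a [Z0 a [Z0 a [Z0 [Z0 n] a]]]]]] a]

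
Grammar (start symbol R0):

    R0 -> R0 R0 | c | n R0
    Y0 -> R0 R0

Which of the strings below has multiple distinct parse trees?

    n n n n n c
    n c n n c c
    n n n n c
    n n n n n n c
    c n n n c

n n n n n c: 1 tree
n c n n c c: 9 trees
n n n n c: 1 tree
n n n n n n c: 1 tree
c n n n c: 1 tree

n c n n c c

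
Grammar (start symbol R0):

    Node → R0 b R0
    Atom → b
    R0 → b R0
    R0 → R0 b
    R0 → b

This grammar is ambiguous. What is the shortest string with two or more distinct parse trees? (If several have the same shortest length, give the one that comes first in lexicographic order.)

b b

length 1: no string has ≥2 trees
length 2: b b has 2 parse trees

Two derivations of b b:
  R0 ⇒ b R0 ⇒ b b
  R0 ⇒ R0 b ⇒ b b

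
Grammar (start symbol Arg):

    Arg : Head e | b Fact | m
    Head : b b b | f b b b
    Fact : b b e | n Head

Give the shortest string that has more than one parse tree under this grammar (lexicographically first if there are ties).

b b b e

length 1: no string has ≥2 trees
length 4: b b b e has 2 parse trees

Two derivations of b b b e:
  Arg ⇒ Head e ⇒ b b b e
  Arg ⇒ b Fact ⇒ b b b e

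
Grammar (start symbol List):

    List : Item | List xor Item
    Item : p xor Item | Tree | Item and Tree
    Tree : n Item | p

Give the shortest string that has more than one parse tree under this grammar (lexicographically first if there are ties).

p xor p

length 1: no string has ≥2 trees
length 2: no string has ≥2 trees
length 3: p xor p has 2 parse trees

Two derivations of p xor p:
  List ⇒ Item ⇒ p xor Item ⇒ p xor Tree ⇒ p xor p
  List ⇒ List xor Item ⇒ Item xor Item ⇒ Tree xor Item ⇒ p xor Item ⇒ p xor Tree ⇒ p xor p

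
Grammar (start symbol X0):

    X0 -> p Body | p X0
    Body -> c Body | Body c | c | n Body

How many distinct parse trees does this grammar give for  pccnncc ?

Parse trees for pccnncc:
  [X0 p [Body c [Body c [Body [Body n [Body n [Body c]]] c]]]]
  [X0 p [Body c [Body c [Body n [Body [Body n [Body c]] c]]]]]
  [X0 p [Body c [Body c [Body n [Body n [Body c [Body c]]]]]]]
  [X0 p [Body c [Body c [Body n [Body n [Body [Body c] c]]]]]]
  [X0 p [Body c [Body [Body c [Body n [Body n [Body c]]]] c]]]
  [X0 p [Body [Body c [Body c [Body n [Body n [Body c]]]]] c]]

6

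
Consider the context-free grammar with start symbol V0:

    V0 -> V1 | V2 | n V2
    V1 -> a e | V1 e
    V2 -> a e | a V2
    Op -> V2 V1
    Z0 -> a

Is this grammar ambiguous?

Ambiguous

Witness: a e

Derivation 1: V0 ⇒ V1 ⇒ a e
Derivation 2: V0 ⇒ V2 ⇒ a e

Two distinct leftmost derivations for the same string.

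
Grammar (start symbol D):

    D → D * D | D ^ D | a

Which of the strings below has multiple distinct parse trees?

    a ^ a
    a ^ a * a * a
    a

a ^ a: 1 tree
a ^ a * a * a: 5 trees
a: 1 tree

a ^ a * a * a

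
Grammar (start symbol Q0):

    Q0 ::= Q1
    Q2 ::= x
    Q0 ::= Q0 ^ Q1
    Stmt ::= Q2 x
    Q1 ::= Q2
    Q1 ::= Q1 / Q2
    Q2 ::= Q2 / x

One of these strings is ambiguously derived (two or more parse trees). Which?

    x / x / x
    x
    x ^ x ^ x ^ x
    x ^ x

x / x / x: 4 trees
x: 1 tree
x ^ x ^ x ^ x: 1 tree
x ^ x: 1 tree

x / x / x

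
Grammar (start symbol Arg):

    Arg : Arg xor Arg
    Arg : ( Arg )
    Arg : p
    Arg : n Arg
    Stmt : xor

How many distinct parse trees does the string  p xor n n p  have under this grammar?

Parse trees for p xor n n p:
  [Arg [Arg p] xor [Arg n [Arg n [Arg p]]]]

1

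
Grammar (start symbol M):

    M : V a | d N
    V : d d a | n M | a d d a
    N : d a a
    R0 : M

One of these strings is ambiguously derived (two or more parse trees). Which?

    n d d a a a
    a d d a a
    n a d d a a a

n d d a a a

n d d a a a: 2 trees
a d d a a: 1 tree
n a d d a a a: 1 tree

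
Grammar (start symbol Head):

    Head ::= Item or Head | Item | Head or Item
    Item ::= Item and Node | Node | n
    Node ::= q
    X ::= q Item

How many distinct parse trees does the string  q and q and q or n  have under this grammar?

2

Parse trees for q and q and q or n:
  [Head [Item [Item [Item [Node q]] and [Node q]] and [Node q]] or [Head [Item n]]]
  [Head [Head [Item [Item [Item [Node q]] and [Node q]] and [Node q]]] or [Item n]]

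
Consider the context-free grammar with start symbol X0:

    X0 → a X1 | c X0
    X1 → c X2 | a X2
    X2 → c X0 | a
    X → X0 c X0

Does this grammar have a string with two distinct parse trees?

Unambiguous

(X is unreachable from X0, so its rules don't affect L(X0).) The reachable rules are right-linear with at most one rule per (nonterminal, next-terminal) pair. Each input token forces the next rule, so parsing is deterministic.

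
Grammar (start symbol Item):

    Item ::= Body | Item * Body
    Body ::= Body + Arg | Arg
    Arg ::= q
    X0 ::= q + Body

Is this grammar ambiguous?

Unambiguous

Only Item, Body, Arg are reachable from Item; ignoring the rest: This is a standard precedence ladder (Item over Body over Arg), with each level left-recursive on its own operator ('*' at Item, '+' at Body). That structure is LR(1), hence unambiguous.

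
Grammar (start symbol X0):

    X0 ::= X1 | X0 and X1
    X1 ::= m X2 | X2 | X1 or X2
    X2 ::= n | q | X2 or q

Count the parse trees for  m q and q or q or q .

Parse trees for m q and q or q or q:
  [X0 [X0 [X1 m [X2 q]]] and [X1 [X2 [X2 [X2 q] or q] or q]]]
  [X0 [X0 [X1 m [X2 q]]] and [X1 [X1 [X2 q]] or [X2 [X2 q] or q]]]
  [X0 [X0 [X1 m [X2 q]]] and [X1 [X1 [X2 [X2 q] or q]] or [X2 q]]]
  [X0 [X0 [X1 m [X2 q]]] and [X1 [X1 [X1 [X2 q]] or [X2 q]] or [X2 q]]]

4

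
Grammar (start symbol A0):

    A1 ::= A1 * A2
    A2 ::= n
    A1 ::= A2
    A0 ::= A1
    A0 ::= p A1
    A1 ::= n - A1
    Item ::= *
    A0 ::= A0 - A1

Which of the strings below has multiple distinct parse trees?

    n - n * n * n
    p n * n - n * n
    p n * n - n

n - n * n * n

n - n * n * n: 4 trees
p n * n - n * n: 1 tree
p n * n - n: 1 tree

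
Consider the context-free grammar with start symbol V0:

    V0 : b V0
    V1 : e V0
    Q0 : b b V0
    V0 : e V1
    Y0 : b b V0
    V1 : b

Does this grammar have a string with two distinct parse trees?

Only V0, V1 are reachable from V0; ignoring the rest: Restricted to the reachable nonterminals, every rule has the form A → t or A → t B, and no two rules for the same A share a first terminal. The grammar encodes a DFA — one run per string.

Unambiguous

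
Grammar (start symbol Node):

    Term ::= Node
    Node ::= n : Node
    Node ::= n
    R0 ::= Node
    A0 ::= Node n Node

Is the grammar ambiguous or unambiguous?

Unambiguous

(Term, A0, R0 are unreachable from Node, so their rules don't affect L(Node).) The reachable grammar is A → atom sep A | atom. Each atom is followed by either the separator (recurse) or end-of-string (stop) — no choice point.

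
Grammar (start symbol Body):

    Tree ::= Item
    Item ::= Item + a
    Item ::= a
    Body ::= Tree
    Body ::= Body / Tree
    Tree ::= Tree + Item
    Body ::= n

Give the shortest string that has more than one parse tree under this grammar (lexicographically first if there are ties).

length 1: no string has ≥2 trees
length 3: a + a has 2 parse trees

Two derivations of a + a:
  Body ⇒ Tree ⇒ Item ⇒ Item + a ⇒ a + a
  Body ⇒ Tree ⇒ Tree + Item ⇒ Item + Item ⇒ a + Item ⇒ a + a

a + a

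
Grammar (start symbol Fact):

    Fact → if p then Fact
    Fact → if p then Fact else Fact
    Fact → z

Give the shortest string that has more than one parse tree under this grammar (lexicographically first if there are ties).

length 1: no string has ≥2 trees
length 4: no string has ≥2 trees
length 6: no string has ≥2 trees
length 7: no string has ≥2 trees
length 9: if p then if p then z else z has 2 parse trees

Two derivations of if p then if p then z else z:
  Fact ⇒ if p then Fact ⇒ if p then if p then Fact else Fact ⇒ if p then if p then z else Fact ⇒ if p then if p then z else z
  Fact ⇒ if p then Fact else Fact ⇒ if p then if p then Fact else Fact ⇒ if p then if p then z else Fact ⇒ if p then if p then z else z

if p then if p then z else z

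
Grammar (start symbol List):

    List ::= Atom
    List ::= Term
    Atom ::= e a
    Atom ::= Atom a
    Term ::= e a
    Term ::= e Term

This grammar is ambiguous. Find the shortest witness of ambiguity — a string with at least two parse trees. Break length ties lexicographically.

e a

length 2: e a has 2 parse trees

Two derivations of e a:
  List ⇒ Atom ⇒ e a
  List ⇒ Term ⇒ e a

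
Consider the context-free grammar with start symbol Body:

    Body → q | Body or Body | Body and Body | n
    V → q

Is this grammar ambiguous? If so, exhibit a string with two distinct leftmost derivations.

Ambiguous

Witness: n and n and n

Derivation 1: Body ⇒ Body and Body ⇒ Body and Body and Body ⇒ n and Body and Body ⇒ n and n and Body ⇒ n and n and n
Derivation 2: Body ⇒ Body and Body ⇒ n and Body ⇒ n and Body and Body ⇒ n and n and Body ⇒ n and n and n

Two distinct leftmost derivations for the same string.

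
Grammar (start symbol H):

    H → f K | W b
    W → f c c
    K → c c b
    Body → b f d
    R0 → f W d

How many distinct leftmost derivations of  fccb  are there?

Parse trees for fccb:
  [H f [K c c b]]
  [H [W f c c] b]

2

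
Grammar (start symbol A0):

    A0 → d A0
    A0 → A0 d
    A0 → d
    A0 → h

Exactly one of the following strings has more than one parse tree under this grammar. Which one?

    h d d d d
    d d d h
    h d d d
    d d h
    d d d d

d d d d

h d d d d: 1 tree
d d d h: 1 tree
h d d d: 1 tree
d d h: 1 tree
d d d d: 8 trees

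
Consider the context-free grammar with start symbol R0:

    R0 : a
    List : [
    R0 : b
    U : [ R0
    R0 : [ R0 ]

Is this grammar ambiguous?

(List, U are unreachable from R0, so their rules don't affect L(R0).) Each string is a nest of matched brackets around a single atom. An opening bracket forces the recursive rule; an atom forces the base rule.

Unambiguous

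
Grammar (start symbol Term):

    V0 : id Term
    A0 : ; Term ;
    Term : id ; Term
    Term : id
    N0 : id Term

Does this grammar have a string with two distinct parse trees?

(N0, V0, A0 are unreachable from Term, so their rules don't affect L(Term).) The reachable grammar is A → atom sep A | atom. Each atom is followed by either the separator (recurse) or end-of-string (stop) — no choice point.

Unambiguous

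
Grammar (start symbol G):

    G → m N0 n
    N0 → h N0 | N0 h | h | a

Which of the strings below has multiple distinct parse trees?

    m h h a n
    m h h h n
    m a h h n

m h h a n: 1 tree
m h h h n: 4 trees
m a h h n: 1 tree

m h h h n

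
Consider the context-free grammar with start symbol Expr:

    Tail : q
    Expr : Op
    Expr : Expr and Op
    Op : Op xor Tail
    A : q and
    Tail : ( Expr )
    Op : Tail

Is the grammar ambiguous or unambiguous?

Only Expr, Op, Tail are reachable from Expr; ignoring the rest: This is a standard precedence ladder (Expr over Op over Tail), with each level left-recursive on its own operator ('and' at Expr, 'xor' at Op). That structure is LR(1), hence unambiguous.

Unambiguous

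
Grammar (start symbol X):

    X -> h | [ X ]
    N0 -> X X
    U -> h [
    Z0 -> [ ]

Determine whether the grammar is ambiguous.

Unambiguous

(N0, U, Z0 are unreachable from X, so their rules don't affect L(X).) Each string is a nest of matched brackets around a single atom. An opening bracket forces the recursive rule; an atom forces the base rule.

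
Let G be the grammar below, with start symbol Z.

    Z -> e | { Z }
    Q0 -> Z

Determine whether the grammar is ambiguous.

Only Z is reachable from Z; ignoring the rest: Each string is a nest of matched brackets around a single atom. An opening bracket forces the recursive rule; an atom forces the base rule.

Unambiguous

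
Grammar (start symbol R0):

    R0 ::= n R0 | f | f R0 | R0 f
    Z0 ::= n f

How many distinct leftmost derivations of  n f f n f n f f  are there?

Parse trees for n f f n f n f f:
  [R0 n [R0 f [R0 f [R0 n [R0 f [R0 n [R0 f [R0 f]]]]]]]]
  [R0 n [R0 f [R0 f [R0 n [R0 f [R0 n [R0 [R0 f] f]]]]]]]
  [R0 n [R0 f [R0 f [R0 n [R0 f [R0 [R0 n [R0 f]] f]]]]]]
  [R0 n [R0 f [R0 f [R0 n [R0 [R0 f [R0 n [R0 f]]] f]]]]]
  [R0 n [R0 f [R0 f [R0 [R0 n [R0 f [R0 n [R0 f]]]] f]]]]
  [R0 n [R0 f [R0 [R0 f [R0 n [R0 f [R0 n [R0 f]]]]] f]]]
  [R0 n [R0 [R0 f [R0 f [R0 n [R0 f [R0 n [R0 f]]]]]] f]]
  [R0 [R0 n [R0 f [R0 f [R0 n [R0 f [R0 n [R0 f]]]]]]] f]

8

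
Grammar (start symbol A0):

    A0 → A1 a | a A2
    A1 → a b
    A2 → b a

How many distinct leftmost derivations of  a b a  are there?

Parse trees for a b a:
  [A0 [A1 a b] a]
  [A0 a [A2 b a]]

2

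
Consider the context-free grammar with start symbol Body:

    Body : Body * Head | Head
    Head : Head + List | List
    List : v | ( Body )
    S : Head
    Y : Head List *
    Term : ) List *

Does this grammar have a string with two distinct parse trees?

Unambiguous

(S, Y, Term are unreachable from Body, so their rules don't affect L(Body).) Body → Body * Head | Head  ;  Head → Head + List | List  — a left-associative chain with List at the bottom. Each string factors uniquely by precedence.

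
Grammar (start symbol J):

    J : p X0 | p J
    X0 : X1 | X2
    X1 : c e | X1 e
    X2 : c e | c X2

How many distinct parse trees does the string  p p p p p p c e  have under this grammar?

2

Parse trees for p p p p p p c e:
  [J p [J p [J p [J p [J p [J p [X0 [X1 c e]]]]]]]]
  [J p [J p [J p [J p [J p [J p [X0 [X2 c e]]]]]]]]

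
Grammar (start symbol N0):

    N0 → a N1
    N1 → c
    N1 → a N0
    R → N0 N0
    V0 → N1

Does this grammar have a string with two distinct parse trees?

(V0, R are unreachable from N0, so their rules don't affect L(N0).) Each reachable nonterminal has at most one production per leading terminal, and all productions are right-linear; the derivation is determined token-by-token.

Unambiguous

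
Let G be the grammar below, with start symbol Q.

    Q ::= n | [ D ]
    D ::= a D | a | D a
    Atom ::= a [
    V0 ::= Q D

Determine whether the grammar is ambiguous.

Witness: [ a a ]

Derivation 1: Q ⇒ [ D ] ⇒ [ a D ] ⇒ [ a a ]
Derivation 2: Q ⇒ [ D ] ⇒ [ D a ] ⇒ [ a a ]

Two distinct leftmost derivations for the same string.

Ambiguous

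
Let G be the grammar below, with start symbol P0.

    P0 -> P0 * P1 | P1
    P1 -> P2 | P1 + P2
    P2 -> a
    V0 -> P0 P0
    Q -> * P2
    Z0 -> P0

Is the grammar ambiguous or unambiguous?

Unambiguous

Only P0, P1, P2 are reachable from P0; ignoring the rest: The grammar is stratified — P0 handles '*' (left-recursive), P1 handles '+', P2 atoms. Each operator has a fixed associativity and precedence level, so every string has one parse.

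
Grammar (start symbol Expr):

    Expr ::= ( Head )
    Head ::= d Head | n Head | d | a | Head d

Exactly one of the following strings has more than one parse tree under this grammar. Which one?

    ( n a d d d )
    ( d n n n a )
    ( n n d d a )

( n a d d d )

( n a d d d ): 4 trees
( d n n n a ): 1 tree
( n n d d a ): 1 tree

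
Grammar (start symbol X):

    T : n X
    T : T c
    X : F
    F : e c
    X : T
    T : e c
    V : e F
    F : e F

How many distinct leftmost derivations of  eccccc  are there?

1

Parse trees for eccccc:
  [X [T [T [T [T [T e c] c] c] c] c]]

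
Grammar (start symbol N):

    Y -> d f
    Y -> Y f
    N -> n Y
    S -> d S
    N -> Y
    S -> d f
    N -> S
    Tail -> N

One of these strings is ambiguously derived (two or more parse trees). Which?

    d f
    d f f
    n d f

d f: 2 trees
d f f: 1 tree
n d f: 1 tree

d f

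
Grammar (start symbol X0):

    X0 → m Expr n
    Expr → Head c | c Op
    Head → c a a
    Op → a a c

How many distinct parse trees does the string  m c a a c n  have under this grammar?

Parse trees for m c a a c n:
  [X0 m [Expr [Head c a a] c] n]
  [X0 m [Expr c [Op a a c]] n]

2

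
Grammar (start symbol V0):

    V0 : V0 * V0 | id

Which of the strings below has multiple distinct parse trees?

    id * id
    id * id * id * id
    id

id * id * id * id

id * id: 1 tree
id * id * id * id: 5 trees
id: 1 tree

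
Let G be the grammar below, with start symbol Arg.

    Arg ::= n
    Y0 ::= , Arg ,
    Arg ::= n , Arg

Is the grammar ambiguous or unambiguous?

(Y0 is unreachable from Arg, so its rules don't affect L(Arg).) Right-recursive list with a separator: after each atom, whether the separator follows determines the rule. One parse per string.

Unambiguous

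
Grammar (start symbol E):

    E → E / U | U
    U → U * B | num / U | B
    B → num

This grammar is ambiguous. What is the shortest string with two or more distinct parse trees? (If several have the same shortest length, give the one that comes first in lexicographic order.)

num / num

length 1: no string has ≥2 trees
length 3: num / num has 2 parse trees

Two derivations of num / num:
  E ⇒ E / U ⇒ U / U ⇒ B / U ⇒ num / U ⇒ num / B ⇒ num / num
  E ⇒ U ⇒ num / U ⇒ num / B ⇒ num / num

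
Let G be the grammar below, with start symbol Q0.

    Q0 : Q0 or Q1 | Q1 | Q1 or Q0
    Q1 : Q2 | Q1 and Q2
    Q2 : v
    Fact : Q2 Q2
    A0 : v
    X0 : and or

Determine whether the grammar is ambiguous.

Witness: v or v

Derivation 1: Q0 ⇒ Q0 or Q1 ⇒ Q1 or Q1 ⇒ Q2 or Q1 ⇒ v or Q1 ⇒ v or Q2 ⇒ v or v
Derivation 2: Q0 ⇒ Q1 or Q0 ⇒ Q2 or Q0 ⇒ v or Q0 ⇒ v or Q1 ⇒ v or Q2 ⇒ v or v

Two distinct leftmost derivations for the same string.

Ambiguous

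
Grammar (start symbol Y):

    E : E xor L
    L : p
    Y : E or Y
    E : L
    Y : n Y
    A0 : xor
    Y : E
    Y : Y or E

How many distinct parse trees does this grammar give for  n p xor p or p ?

3

Parse trees for n p xor p or p:
  [Y n [Y [E [E [L p]] xor [L p]] or [Y [E [L p]]]]]
  [Y n [Y [Y [E [E [L p]] xor [L p]]] or [E [L p]]]]
  [Y [Y n [Y [E [E [L p]] xor [L p]]]] or [E [L p]]]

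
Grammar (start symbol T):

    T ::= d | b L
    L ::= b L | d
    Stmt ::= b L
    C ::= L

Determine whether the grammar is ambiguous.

Unambiguous

Only T, L are reachable from T; ignoring the rest: The reachable rules are right-linear with at most one rule per (nonterminal, next-terminal) pair. Each input token forces the next rule, so parsing is deterministic.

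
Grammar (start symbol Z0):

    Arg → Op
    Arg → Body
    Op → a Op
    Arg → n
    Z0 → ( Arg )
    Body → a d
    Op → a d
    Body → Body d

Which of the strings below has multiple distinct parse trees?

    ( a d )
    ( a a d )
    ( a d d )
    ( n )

( a d )

( a d ): 2 trees
( a a d ): 1 tree
( a d d ): 1 tree
( n ): 1 tree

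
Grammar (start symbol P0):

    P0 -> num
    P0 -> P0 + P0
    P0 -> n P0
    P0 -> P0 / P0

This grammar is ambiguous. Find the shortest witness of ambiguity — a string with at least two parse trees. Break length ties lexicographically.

length 1: no string has ≥2 trees
length 2: no string has ≥2 trees
length 3: no string has ≥2 trees
length 4: n num + num has 2 parse trees

Two derivations of n num + num:
  P0 ⇒ P0 + P0 ⇒ n P0 + P0 ⇒ n num + P0 ⇒ n num + num
  P0 ⇒ n P0 ⇒ n P0 + P0 ⇒ n num + P0 ⇒ n num + num

n num + num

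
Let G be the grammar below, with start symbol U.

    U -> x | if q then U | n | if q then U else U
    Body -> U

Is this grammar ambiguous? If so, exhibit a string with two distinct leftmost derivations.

Witness: if q then if q then n else n

Derivation 1: U ⇒ if q then U ⇒ if q then if q then U else U ⇒ if q then if q then n else U ⇒ if q then if q then n else n
Derivation 2: U ⇒ if q then U else U ⇒ if q then if q then U else U ⇒ if q then if q then n else U ⇒ if q then if q then n else n

Two distinct leftmost derivations for the same string.

Ambiguous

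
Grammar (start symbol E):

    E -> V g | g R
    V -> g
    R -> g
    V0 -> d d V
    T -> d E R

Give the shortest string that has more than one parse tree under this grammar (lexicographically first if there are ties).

length 2: g g has 2 parse trees

Two derivations of g g:
  E ⇒ V g ⇒ g g
  E ⇒ g R ⇒ g g

g g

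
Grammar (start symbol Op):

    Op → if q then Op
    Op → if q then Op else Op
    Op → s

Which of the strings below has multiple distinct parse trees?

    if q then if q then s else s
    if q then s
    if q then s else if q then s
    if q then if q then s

if q then if q then s else s

if q then if q then s else s: 2 trees
if q then s: 1 tree
if q then s else if q then s: 1 tree
if q then if q then s: 1 tree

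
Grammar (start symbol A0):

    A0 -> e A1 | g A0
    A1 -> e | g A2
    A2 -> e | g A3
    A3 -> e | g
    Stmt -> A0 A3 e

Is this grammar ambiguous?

Unambiguous

Only A0, A1, A2, A3 are reachable from A0; ignoring the rest: Each reachable nonterminal has at most one production per leading terminal, and all productions are right-linear; the derivation is determined token-by-token.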